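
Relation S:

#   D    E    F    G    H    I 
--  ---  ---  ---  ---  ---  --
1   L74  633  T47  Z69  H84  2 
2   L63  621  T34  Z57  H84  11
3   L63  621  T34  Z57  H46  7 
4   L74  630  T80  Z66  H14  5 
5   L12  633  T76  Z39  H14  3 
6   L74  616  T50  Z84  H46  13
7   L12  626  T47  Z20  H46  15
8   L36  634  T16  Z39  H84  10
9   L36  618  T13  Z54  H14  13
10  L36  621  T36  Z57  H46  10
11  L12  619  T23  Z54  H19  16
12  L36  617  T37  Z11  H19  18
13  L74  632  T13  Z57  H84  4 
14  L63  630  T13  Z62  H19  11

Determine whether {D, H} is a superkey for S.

No

Rows 1 and 13 have the same {D, H} value (D=L74, H=H84) but are distinct tuples, so {D, H} does not determine every attribute — not a superkey.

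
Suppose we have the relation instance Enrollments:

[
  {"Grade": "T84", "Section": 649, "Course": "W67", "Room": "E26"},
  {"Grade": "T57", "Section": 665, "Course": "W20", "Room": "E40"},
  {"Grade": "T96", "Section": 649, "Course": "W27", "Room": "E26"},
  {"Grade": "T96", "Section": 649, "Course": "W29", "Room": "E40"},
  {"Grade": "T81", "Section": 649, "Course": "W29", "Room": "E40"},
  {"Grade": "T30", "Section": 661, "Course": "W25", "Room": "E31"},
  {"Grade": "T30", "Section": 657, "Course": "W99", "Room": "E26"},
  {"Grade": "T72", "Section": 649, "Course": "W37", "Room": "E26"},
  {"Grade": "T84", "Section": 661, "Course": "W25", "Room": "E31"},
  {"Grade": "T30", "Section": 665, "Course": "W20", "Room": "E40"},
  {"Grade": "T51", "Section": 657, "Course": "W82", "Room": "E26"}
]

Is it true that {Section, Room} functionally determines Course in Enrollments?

No

(Section=649, Room=E26): 3 rows → Course takes values {W67, W27, W37} — violation
(Section=665, Room=E40): 2 rows → Course = W20, W20 ✓
(Section=649, Room=E40): 2 rows → Course = W29, W29 ✓
(Section=661, Room=E31): 2 rows → Course = W25, W25 ✓
(Section=657, Room=E26): 2 rows → Course takes values {W99, W82} — violation
Two rows agree on {Section, Room} but differ on Course, so {Section, Room} → Course does not hold.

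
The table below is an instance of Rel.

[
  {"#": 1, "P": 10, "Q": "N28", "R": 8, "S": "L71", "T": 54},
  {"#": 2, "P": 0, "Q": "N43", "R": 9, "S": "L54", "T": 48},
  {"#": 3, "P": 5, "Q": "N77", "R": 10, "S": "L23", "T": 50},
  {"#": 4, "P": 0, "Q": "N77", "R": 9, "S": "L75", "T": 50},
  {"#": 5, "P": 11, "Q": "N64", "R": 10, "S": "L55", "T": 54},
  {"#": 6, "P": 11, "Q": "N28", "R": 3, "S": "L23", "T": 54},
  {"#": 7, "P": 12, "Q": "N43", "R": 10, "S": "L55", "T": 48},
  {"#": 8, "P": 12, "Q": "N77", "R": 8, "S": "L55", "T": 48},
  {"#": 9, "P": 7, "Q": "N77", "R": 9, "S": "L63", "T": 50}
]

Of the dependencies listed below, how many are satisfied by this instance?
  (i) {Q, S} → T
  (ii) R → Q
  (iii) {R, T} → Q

2

(i) {Q, S} → T: every LHS value maps to a single RHS value — holds.
(ii) R → Q: R=8: rows 1, 8 → Q takes values {N28, N77} — violation; R=9: rows 2, 4, 9 → Q takes values {N43, N77} — violation; R=10: rows 3, 5, 7 → Q takes values {N77, N64, N43} — violation — fails.
(iii) {R, T} → Q: every LHS value maps to a single RHS value — holds.
2 of the 3 dependencies hold.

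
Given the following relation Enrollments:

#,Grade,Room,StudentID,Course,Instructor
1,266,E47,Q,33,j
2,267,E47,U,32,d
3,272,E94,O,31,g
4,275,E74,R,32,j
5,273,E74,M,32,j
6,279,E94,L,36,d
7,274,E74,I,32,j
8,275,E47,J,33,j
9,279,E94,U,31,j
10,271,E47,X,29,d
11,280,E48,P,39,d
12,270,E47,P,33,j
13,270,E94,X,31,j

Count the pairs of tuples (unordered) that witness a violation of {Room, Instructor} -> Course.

1

(Room=E47, Instructor=j): all 3 rows agree on Course — 0 pairs.
(Room=E47, Instructor=d): violating pairs (2,10) — 1 pair.
(Room=E74, Instructor=j): all 3 rows agree on Course — 0 pairs.
(Room=E94, Instructor=j): all 2 rows agree on Course — 0 pairs.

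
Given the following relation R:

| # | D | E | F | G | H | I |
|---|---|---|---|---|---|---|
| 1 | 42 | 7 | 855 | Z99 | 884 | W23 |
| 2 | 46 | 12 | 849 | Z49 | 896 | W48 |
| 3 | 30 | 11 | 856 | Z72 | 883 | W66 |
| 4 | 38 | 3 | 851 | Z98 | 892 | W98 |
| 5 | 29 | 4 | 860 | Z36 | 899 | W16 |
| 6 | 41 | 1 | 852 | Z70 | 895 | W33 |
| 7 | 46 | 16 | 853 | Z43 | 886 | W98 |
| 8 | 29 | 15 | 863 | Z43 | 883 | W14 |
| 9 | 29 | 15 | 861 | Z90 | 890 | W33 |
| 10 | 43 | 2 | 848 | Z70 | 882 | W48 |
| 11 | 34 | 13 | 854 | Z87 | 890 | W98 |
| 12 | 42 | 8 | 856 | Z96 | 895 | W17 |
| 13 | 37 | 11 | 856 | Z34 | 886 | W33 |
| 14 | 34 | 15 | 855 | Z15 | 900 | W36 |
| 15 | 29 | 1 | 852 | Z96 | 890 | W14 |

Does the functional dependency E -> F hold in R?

E=7: row 1 → F = 855 ✓
E=12: row 2 → F = 849 ✓
E=11: rows 3, 13 → F = 856, 856 ✓
E=3: row 4 → F = 851 ✓
E=4: row 5 → F = 860 ✓
E=1: rows 6, 15 → F = 852, 852 ✓
E=16: row 7 → F = 853 ✓
E=15: rows 8, 9, 14 → F takes values {863, 861, 855} — violation
E=2: row 10 → F = 848 ✓
E=13: row 11 → F = 854 ✓
E=8: row 12 → F = 856 ✓
Two rows agree on E but differ on F, so E -> F does not hold.

No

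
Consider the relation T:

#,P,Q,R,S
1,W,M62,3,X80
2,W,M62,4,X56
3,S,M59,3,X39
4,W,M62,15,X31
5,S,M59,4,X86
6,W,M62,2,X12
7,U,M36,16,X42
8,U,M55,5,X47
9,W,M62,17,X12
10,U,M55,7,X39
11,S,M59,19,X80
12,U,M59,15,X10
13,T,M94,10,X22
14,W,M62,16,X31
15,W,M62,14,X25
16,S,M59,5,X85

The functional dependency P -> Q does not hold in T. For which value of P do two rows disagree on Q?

P=W: rows 1, 2, 4, 6, 9, 14, 15 → Q = M62, M62, M62, M62, M62, M62, M62 ✓
P=S: rows 3, 5, 11, 16 → Q = M59, M59, M59, M59 ✓
P=U: rows 7, 8, 10, 12 → Q takes values {M36, M55, M59} — violation
P=T: row 13 → Q = M94 ✓
The only P value with inconsistent Q is P=U.

U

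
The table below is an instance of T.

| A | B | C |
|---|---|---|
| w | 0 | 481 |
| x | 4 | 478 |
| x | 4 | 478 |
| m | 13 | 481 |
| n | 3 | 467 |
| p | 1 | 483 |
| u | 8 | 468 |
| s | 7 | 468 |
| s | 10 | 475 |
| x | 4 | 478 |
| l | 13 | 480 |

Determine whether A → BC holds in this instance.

No

A=w: 1 row → {B,C} = (0, 481) ✓
A=x: 3 rows → {B,C} = (4, 478), (4, 478), (4, 478) ✓
A=m: 1 row → {B,C} = (13, 481) ✓
A=n: 1 row → {B,C} = (3, 467) ✓
A=p: 1 row → {B,C} = (1, 483) ✓
A=u: 1 row → {B,C} = (8, 468) ✓
A=s: 2 rows → {B,C} takes values {(7, 468), (10, 475)} — violation
A=l: 1 row → {B,C} = (13, 480) ✓
Two rows agree on A but differ on BC, so A → BC does not hold.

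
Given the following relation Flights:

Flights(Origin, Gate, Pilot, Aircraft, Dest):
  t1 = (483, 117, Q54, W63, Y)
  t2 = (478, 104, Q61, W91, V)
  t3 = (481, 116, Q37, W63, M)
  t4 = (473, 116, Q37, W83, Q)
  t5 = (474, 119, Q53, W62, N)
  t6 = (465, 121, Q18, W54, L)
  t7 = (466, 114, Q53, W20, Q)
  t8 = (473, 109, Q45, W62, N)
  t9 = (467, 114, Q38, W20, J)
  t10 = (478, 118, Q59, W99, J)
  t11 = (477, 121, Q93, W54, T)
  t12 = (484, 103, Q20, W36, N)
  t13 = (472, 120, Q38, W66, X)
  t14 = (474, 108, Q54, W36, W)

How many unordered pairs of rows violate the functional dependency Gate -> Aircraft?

Gate=116: violating pairs (3,4) — 1 pair.
Gate=121: all 2 rows agree on Aircraft — 0 pairs.
Gate=114: all 2 rows agree on Aircraft — 0 pairs.

1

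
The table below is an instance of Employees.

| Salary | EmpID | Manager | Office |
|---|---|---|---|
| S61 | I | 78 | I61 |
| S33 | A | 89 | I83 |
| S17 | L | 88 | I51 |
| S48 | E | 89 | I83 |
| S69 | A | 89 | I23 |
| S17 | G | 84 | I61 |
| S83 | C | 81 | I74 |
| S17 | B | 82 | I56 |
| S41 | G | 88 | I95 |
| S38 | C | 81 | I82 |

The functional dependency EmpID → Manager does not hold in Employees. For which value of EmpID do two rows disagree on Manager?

G

EmpID=I: 1 row → Manager = 78 ✓
EmpID=A: 2 rows → Manager = 89, 89 ✓
EmpID=L: 1 row → Manager = 88 ✓
EmpID=E: 1 row → Manager = 89 ✓
EmpID=G: 2 rows → Manager takes values {84, 88} — violation
EmpID=C: 2 rows → Manager = 81, 81 ✓
EmpID=B: 1 row → Manager = 82 ✓
The only EmpID value with inconsistent Manager is EmpID=G.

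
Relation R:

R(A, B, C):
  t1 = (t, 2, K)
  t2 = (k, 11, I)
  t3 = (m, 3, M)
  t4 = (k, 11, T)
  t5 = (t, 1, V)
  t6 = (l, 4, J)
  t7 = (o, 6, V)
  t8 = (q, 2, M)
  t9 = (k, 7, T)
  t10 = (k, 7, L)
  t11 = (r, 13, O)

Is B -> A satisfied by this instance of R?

No

B=2: rows 1, 8 → A takes values {t, q} — violation
B=11: rows 2, 4 → A = k, k ✓
B=3: row 3 → A = m ✓
B=1: row 5 → A = t ✓
B=4: row 6 → A = l ✓
B=6: row 7 → A = o ✓
B=7: rows 9, 10 → A = k, k ✓
B=13: row 11 → A = r ✓
Two rows agree on B but differ on A, so B -> A does not hold.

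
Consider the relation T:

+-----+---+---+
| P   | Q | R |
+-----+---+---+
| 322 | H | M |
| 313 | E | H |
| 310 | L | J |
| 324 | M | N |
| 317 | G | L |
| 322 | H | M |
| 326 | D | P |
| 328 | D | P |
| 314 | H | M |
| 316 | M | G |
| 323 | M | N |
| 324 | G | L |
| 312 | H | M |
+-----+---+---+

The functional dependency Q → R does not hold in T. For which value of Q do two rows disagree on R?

Q=H: 4 rows → R = M, M, M, M ✓
Q=E: 1 row → R = H ✓
Q=L: 1 row → R = J ✓
Q=M: 3 rows → R takes values {N, G} — violation
Q=G: 2 rows → R = L, L ✓
Q=D: 2 rows → R = P, P ✓
The only Q value with inconsistent R is Q=M.

M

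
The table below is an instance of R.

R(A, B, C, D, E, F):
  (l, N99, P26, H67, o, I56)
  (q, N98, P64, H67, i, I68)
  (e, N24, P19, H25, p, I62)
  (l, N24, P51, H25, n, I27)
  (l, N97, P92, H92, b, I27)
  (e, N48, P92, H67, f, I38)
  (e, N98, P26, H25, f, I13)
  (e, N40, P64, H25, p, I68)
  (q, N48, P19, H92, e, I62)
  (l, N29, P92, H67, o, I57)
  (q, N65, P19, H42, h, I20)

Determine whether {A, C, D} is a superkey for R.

Yes

All 11 rows have distinct {A, C, D} values, so {A, C, D} → (all attributes) holds and {A, C, D} is a superkey.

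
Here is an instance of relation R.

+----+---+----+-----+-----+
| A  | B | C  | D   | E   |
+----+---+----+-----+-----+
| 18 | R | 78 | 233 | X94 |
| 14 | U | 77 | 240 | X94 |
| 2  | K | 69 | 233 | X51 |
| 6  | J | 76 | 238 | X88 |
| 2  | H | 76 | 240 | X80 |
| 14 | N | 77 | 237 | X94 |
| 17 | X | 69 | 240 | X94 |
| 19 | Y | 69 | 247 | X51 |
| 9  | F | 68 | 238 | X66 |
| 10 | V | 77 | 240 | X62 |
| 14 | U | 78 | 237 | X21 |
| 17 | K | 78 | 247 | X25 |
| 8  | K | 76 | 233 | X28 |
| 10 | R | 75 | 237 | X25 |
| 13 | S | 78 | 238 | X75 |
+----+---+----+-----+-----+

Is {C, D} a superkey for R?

Two distinct rows share (C=77, D=240), so {C, D} does not determine every attribute — not a superkey.

No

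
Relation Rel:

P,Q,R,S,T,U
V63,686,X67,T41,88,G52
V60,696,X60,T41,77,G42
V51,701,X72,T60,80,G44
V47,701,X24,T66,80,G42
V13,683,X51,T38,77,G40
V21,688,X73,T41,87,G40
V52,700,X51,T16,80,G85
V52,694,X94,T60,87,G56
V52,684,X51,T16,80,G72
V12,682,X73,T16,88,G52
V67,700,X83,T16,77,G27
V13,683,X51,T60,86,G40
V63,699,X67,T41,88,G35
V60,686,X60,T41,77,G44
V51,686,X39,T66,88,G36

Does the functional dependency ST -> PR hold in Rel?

(S=T41, T=88): 2 rows → {P,R} = (V63, X67), (V63, X67) ✓
(S=T41, T=77): 2 rows → {P,R} = (V60, X60), (V60, X60) ✓
(S=T60, T=80): 1 row → {P,R} = (V51, X72) ✓
(S=T66, T=80): 1 row → {P,R} = (V47, X24) ✓
(S=T38, T=77): 1 row → {P,R} = (V13, X51) ✓
(S=T41, T=87): 1 row → {P,R} = (V21, X73) ✓
(S=T16, T=80): 2 rows → {P,R} = (V52, X51), (V52, X51) ✓
(S=T60, T=87): 1 row → {P,R} = (V52, X94) ✓
(S=T16, T=88): 1 row → {P,R} = (V12, X73) ✓
(S=T16, T=77): 1 row → {P,R} = (V67, X83) ✓
(S=T60, T=86): 1 row → {P,R} = (V13, X51) ✓
(S=T66, T=88): 1 row → {P,R} = (V51, X39) ✓
Every ST value is associated with a single PR value, so ST -> PR holds.

Yes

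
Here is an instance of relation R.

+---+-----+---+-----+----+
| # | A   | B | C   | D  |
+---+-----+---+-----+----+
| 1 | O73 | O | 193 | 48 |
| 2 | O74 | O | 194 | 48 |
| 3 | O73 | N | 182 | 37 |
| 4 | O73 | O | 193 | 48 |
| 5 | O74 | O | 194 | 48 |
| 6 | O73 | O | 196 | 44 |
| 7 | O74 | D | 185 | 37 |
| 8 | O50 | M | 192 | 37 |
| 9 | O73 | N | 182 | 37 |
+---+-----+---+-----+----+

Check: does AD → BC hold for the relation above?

(A=O73, D=48): rows 1, 4 → {B,C} = (O, 193), (O, 193) ✓
(A=O74, D=48): rows 2, 5 → {B,C} = (O, 194), (O, 194) ✓
(A=O73, D=37): rows 3, 9 → {B,C} = (N, 182), (N, 182) ✓
(A=O73, D=44): row 6 → {B,C} = (O, 196) ✓
(A=O74, D=37): row 7 → {B,C} = (D, 185) ✓
(A=O50, D=37): row 8 → {B,C} = (M, 192) ✓
Every AD value is associated with a single BC value, so AD → BC holds.

Yes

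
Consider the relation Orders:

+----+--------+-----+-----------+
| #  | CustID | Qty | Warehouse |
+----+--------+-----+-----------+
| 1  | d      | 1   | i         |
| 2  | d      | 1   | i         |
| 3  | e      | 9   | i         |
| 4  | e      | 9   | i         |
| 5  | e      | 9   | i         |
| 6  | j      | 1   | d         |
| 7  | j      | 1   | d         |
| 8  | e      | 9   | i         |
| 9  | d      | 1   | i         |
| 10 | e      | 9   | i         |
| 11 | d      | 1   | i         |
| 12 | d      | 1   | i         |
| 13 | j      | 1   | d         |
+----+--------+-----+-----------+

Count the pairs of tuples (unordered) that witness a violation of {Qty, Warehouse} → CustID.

0

(Qty=1, Warehouse=i): all 5 rows agree on CustID — 0 pairs.
(Qty=9, Warehouse=i): all 5 rows agree on CustID — 0 pairs.
(Qty=1, Warehouse=d): all 3 rows agree on CustID — 0 pairs.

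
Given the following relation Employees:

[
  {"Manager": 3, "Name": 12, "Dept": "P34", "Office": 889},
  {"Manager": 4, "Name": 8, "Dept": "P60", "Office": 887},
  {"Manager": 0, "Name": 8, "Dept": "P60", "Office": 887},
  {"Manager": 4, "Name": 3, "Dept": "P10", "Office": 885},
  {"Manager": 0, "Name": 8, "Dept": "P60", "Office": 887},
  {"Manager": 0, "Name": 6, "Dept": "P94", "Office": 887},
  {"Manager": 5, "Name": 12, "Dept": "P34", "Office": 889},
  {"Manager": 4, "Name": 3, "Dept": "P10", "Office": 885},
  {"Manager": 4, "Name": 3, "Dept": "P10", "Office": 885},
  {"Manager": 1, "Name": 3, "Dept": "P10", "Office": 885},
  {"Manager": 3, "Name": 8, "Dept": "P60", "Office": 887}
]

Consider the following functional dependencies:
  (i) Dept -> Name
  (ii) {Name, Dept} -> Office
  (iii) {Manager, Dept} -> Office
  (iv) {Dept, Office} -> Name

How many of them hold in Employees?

4

(i) Dept -> Name: every LHS value maps to a single RHS value — holds.
(ii) {Name, Dept} -> Office: every LHS value maps to a single RHS value — holds.
(iii) {Manager, Dept} -> Office: every LHS value maps to a single RHS value — holds.
(iv) {Dept, Office} -> Name: every LHS value maps to a single RHS value — holds.
4 of the 4 dependencies hold.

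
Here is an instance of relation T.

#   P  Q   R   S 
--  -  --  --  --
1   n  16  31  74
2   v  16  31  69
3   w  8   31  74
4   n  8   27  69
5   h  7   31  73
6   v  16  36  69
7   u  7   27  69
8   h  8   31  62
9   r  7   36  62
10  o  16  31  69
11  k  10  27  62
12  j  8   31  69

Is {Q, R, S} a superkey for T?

No

Rows 2 and 10 have the same {Q, R, S} value (Q=16, R=31, S=69) but are distinct tuples, so {Q, R, S} does not determine every attribute — not a superkey.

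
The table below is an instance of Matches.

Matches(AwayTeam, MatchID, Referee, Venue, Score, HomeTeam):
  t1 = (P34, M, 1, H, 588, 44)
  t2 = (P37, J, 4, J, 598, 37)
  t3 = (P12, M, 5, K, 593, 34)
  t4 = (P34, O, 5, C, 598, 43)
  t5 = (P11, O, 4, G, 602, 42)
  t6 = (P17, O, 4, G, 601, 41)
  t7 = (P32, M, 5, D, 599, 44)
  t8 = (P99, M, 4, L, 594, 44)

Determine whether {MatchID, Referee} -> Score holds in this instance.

No

(MatchID=M, Referee=1): row 1 → Score = 588 ✓
(MatchID=J, Referee=4): row 2 → Score = 598 ✓
(MatchID=M, Referee=5): rows 3, 7 → Score takes values {593, 599} — violation
(MatchID=O, Referee=5): row 4 → Score = 598 ✓
(MatchID=O, Referee=4): rows 5, 6 → Score takes values {602, 601} — violation
(MatchID=M, Referee=4): row 8 → Score = 594 ✓
Two rows agree on {MatchID, Referee} but differ on Score, so {MatchID, Referee} -> Score does not hold.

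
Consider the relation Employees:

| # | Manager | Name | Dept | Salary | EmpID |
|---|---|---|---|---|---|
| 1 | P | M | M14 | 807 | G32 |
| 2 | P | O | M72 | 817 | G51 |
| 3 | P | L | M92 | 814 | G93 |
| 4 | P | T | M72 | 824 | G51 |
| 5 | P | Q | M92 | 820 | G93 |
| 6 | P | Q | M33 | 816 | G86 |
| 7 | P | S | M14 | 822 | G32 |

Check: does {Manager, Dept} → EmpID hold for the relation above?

Yes

(Manager=P, Dept=M14): rows 1, 7 → EmpID = G32, G32 ✓
(Manager=P, Dept=M72): rows 2, 4 → EmpID = G51, G51 ✓
(Manager=P, Dept=M92): rows 3, 5 → EmpID = G93, G93 ✓
(Manager=P, Dept=M33): row 6 → EmpID = G86 ✓
Every {Manager, Dept} value is associated with a single EmpID value, so {Manager, Dept} → EmpID holds.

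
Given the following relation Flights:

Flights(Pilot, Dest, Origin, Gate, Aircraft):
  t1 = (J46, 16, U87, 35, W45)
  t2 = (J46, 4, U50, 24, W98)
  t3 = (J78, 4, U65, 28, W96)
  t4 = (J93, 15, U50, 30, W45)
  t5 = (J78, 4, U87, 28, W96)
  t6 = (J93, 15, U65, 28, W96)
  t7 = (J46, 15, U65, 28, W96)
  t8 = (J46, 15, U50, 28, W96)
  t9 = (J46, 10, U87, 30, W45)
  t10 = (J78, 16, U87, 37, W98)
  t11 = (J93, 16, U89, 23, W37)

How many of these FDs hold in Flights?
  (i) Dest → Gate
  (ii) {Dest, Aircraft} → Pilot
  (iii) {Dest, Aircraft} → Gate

(i) Dest → Gate: Dest=16: rows 1, 10, 11 → Gate takes values {35, 37, 23} — violation; Dest=4: rows 2, 3, 5 → Gate takes values {24, 28} — violation; Dest=15: rows 4, 6, 7, 8 → Gate takes values {30, 28} — violation — fails.
(ii) {Dest, Aircraft} → Pilot: (Dest=15, Aircraft=W96): rows 6, 7, 8 → Pilot takes values {J93, J46} — violation — fails.
(iii) {Dest, Aircraft} → Gate: every LHS value maps to a single RHS value — holds.
1 of the 3 dependencies holds.

1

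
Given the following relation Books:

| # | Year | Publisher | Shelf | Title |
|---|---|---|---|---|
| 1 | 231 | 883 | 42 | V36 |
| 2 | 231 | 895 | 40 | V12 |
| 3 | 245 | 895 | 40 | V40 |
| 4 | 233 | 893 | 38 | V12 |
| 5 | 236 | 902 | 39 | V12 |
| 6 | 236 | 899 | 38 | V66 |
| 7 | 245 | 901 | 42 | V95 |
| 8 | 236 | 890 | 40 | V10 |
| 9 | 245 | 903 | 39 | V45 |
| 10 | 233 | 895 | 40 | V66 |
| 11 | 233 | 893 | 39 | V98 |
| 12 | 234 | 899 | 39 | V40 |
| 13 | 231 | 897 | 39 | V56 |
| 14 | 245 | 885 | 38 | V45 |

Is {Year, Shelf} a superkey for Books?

Yes

All 14 rows have distinct {Year, Shelf} values, so {Year, Shelf} → (all attributes) holds and {Year, Shelf} is a superkey.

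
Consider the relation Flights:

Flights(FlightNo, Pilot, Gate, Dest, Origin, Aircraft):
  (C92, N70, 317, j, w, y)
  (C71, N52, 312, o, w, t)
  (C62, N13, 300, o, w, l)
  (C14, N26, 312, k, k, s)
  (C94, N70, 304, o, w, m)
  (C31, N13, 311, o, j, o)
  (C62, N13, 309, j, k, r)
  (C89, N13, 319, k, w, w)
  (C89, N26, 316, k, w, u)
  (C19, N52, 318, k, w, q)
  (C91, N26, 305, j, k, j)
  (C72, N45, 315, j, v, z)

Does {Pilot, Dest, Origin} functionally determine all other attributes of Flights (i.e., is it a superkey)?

All 12 rows have distinct {Pilot, Dest, Origin} values, so {Pilot, Dest, Origin} → (all attributes) holds and {Pilot, Dest, Origin} is a superkey.

Yes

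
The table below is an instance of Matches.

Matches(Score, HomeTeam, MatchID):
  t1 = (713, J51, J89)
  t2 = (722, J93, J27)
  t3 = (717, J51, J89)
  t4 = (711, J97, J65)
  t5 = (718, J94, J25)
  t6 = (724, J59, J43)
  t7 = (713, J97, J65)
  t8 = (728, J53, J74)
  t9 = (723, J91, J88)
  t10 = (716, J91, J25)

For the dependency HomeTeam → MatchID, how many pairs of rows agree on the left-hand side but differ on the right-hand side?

HomeTeam=J51: all 2 rows agree on MatchID — 0 pairs.
HomeTeam=J97: all 2 rows agree on MatchID — 0 pairs.
HomeTeam=J91: violating pairs (9,10) — 1 pair.

1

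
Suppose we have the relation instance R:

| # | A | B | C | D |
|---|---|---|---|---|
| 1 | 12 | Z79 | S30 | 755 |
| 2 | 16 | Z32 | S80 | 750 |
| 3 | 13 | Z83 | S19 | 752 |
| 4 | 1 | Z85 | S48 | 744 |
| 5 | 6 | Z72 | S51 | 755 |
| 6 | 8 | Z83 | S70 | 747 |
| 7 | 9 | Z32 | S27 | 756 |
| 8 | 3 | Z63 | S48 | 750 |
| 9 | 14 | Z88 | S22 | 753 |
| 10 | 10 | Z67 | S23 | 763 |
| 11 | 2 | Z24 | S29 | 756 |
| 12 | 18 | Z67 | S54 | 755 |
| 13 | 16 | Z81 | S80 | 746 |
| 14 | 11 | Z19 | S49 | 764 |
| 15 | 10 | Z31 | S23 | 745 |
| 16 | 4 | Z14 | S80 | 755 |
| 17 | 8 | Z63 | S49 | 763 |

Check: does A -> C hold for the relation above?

A=12: row 1 → C = S30 ✓
A=16: rows 2, 13 → C = S80, S80 ✓
A=13: row 3 → C = S19 ✓
A=1: row 4 → C = S48 ✓
A=6: row 5 → C = S51 ✓
A=8: rows 6, 17 → C takes values {S70, S49} — violation
A=9: row 7 → C = S27 ✓
A=3: row 8 → C = S48 ✓
A=14: row 9 → C = S22 ✓
A=10: rows 10, 15 → C = S23, S23 ✓
A=2: row 11 → C = S29 ✓
A=18: row 12 → C = S54 ✓
A=11: row 14 → C = S49 ✓
A=4: row 16 → C = S80 ✓
Two rows agree on A but differ on C, so A -> C does not hold.

No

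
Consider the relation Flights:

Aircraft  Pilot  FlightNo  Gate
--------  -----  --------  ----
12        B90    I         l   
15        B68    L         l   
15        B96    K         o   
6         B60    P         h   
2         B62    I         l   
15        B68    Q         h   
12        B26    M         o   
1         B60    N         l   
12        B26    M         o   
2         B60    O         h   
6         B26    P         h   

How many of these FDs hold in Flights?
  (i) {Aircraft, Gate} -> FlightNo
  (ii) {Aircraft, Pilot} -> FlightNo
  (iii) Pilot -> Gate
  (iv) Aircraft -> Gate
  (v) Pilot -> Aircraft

1

(i) {Aircraft, Gate} -> FlightNo: every LHS value maps to a single RHS value — holds.
(ii) {Aircraft, Pilot} -> FlightNo: (Aircraft=15, Pilot=B68): 2 rows → FlightNo takes values {L, Q} — violation — fails.
(iii) Pilot -> Gate: Pilot=B68: 2 rows → Gate takes values {l, h} — violation; Pilot=B60: 3 rows → Gate takes values {h, l} — violation; Pilot=B26: 3 rows → Gate takes values {o, h} — violation — fails.
(iv) Aircraft -> Gate: Aircraft=12: 3 rows → Gate takes values {l, o} — violation; Aircraft=15: 3 rows → Gate takes values {l, o, h} — violation; Aircraft=2: 2 rows → Gate takes values {l, h} — violation — fails.
(v) Pilot -> Aircraft: Pilot=B60: 3 rows → Aircraft takes values {6, 1, 2} — violation; Pilot=B26: 3 rows → Aircraft takes values {12, 6} — violation — fails.
1 of the 5 dependencies holds.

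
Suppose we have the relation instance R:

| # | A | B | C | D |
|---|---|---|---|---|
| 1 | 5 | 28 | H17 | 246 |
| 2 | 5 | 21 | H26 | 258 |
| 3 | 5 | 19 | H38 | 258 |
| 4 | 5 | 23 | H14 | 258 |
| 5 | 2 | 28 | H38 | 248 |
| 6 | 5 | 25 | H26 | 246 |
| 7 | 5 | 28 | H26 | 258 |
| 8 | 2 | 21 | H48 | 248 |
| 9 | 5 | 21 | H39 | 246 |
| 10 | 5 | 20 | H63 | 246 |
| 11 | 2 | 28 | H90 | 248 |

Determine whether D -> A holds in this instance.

Yes

D=246: rows 1, 6, 9, 10 → A = 5, 5, 5, 5 ✓
D=258: rows 2, 3, 4, 7 → A = 5, 5, 5, 5 ✓
D=248: rows 5, 8, 11 → A = 2, 2, 2 ✓
Every D value is associated with a single A value, so D -> A holds.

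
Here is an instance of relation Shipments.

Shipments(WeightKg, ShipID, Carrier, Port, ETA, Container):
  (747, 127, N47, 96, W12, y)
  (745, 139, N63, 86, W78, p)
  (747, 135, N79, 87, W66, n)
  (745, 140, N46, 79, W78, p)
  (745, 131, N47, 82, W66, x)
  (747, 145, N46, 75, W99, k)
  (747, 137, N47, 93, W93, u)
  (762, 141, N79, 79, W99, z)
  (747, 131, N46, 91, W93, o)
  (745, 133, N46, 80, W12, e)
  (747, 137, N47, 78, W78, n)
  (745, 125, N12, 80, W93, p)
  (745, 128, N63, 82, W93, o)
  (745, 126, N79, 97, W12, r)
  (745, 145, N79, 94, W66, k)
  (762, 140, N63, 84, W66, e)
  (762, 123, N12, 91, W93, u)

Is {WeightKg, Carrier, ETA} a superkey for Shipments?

All 17 rows have distinct {WeightKg, Carrier, ETA} values, so {WeightKg, Carrier, ETA} → (all attributes) holds and {WeightKg, Carrier, ETA} is a superkey.

Yes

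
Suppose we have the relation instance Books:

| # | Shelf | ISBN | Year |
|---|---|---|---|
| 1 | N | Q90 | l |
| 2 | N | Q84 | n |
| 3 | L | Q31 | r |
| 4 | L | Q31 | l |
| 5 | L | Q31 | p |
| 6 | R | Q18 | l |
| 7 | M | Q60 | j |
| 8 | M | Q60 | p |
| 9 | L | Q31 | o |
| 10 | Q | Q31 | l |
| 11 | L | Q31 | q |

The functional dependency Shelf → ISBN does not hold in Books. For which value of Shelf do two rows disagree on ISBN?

N

Shelf=N: rows 1, 2 → ISBN takes values {Q90, Q84} — violation
Shelf=L: rows 3, 4, 5, 9, 11 → ISBN = Q31, Q31, Q31, Q31, Q31 ✓
Shelf=R: row 6 → ISBN = Q18 ✓
Shelf=M: rows 7, 8 → ISBN = Q60, Q60 ✓
Shelf=Q: row 10 → ISBN = Q31 ✓
The only Shelf value with inconsistent ISBN is Shelf=N.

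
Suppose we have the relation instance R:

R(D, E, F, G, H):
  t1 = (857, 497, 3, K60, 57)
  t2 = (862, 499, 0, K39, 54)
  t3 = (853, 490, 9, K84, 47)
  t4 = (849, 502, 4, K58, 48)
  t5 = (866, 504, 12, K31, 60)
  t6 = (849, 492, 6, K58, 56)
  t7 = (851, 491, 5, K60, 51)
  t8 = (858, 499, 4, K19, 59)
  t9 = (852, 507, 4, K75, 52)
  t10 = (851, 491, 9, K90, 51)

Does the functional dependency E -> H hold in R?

E=497: row 1 → H = 57 ✓
E=499: rows 2, 8 → H takes values {54, 59} — violation
E=490: row 3 → H = 47 ✓
E=502: row 4 → H = 48 ✓
E=504: row 5 → H = 60 ✓
E=492: row 6 → H = 56 ✓
E=491: rows 7, 10 → H = 51, 51 ✓
E=507: row 9 → H = 52 ✓
Two rows agree on E but differ on H, so E -> H does not hold.

No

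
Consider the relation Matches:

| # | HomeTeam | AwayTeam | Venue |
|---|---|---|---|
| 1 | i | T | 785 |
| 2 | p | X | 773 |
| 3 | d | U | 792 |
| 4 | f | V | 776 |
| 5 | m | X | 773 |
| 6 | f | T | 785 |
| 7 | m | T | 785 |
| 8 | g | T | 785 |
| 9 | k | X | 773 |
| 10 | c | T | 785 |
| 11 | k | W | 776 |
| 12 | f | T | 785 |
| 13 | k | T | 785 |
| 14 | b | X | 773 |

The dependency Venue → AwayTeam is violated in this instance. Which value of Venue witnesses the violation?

776

Venue=785: rows 1, 6, 7, 8, 10, 12, 13 → AwayTeam = T, T, T, T, T, T, T ✓
Venue=773: rows 2, 5, 9, 14 → AwayTeam = X, X, X, X ✓
Venue=792: row 3 → AwayTeam = U ✓
Venue=776: rows 4, 11 → AwayTeam takes values {V, W} — violation
The only Venue value with inconsistent AwayTeam is Venue=776.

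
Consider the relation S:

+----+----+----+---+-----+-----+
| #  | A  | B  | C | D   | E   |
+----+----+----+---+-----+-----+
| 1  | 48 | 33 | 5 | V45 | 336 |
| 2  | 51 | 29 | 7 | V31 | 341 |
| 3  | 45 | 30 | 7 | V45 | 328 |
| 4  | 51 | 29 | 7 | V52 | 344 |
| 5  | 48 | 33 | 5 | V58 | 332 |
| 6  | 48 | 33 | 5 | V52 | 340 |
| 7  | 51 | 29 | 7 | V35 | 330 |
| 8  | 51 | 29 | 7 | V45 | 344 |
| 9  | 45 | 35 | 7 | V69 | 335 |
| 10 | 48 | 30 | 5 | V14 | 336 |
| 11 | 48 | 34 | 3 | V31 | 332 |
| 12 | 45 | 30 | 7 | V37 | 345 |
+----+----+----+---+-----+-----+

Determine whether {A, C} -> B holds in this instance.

(A=48, C=5): rows 1, 5, 6, 10 → B takes values {33, 30} — violation
(A=51, C=7): rows 2, 4, 7, 8 → B = 29, 29, 29, 29 ✓
(A=45, C=7): rows 3, 9, 12 → B takes values {30, 35} — violation
(A=48, C=3): row 11 → B = 34 ✓
Two rows agree on {A, C} but differ on B, so {A, C} -> B does not hold.

No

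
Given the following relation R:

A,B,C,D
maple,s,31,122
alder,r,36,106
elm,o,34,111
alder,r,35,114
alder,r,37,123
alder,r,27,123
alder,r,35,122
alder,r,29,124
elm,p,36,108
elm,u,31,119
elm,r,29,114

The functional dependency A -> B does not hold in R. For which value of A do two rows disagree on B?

elm

A=maple: 1 row → B = s ✓
A=alder: 6 rows → B = r, r, r, r, r, r ✓
A=elm: 4 rows → B takes values {o, p, u, r} — violation
The only A value with inconsistent B is A=elm.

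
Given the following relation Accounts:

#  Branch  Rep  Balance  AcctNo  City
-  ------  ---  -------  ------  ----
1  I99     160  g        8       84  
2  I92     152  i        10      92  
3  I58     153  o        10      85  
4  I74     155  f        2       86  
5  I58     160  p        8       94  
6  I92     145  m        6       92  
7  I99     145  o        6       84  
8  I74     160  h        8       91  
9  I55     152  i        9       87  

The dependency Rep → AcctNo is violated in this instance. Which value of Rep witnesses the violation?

152

Rep=160: rows 1, 5, 8 → AcctNo = 8, 8, 8 ✓
Rep=152: rows 2, 9 → AcctNo takes values {10, 9} — violation
Rep=153: row 3 → AcctNo = 10 ✓
Rep=155: row 4 → AcctNo = 2 ✓
Rep=145: rows 6, 7 → AcctNo = 6, 6 ✓
The only Rep value with inconsistent AcctNo is Rep=152.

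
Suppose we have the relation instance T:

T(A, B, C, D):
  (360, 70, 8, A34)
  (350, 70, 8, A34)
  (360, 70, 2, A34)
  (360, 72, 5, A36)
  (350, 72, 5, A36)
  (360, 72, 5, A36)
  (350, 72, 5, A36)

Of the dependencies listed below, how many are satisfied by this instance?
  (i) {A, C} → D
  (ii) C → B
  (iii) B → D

(i) {A, C} → D: every LHS value maps to a single RHS value — holds.
(ii) C → B: every LHS value maps to a single RHS value — holds.
(iii) B → D: every LHS value maps to a single RHS value — holds.
3 of the 3 dependencies hold.

3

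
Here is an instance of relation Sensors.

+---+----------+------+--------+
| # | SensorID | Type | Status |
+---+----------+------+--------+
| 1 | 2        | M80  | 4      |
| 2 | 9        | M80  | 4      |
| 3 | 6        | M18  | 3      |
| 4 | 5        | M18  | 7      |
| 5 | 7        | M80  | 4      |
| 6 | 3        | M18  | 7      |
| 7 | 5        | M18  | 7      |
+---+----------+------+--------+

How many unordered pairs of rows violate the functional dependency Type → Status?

Type=M80: all 3 rows agree on Status — 0 pairs.
Type=M18: violating pairs (3,4), (3,6), (3,7) — 3 pairs.

3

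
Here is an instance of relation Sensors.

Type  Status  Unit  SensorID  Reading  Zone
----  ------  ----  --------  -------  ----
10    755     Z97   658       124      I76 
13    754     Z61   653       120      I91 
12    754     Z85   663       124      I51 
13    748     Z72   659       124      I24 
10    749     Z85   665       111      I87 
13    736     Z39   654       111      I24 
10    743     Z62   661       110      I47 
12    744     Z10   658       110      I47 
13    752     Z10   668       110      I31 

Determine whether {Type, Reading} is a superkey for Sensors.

Yes

All 9 rows have distinct {Type, Reading} values, so {Type, Reading} → (all attributes) holds and {Type, Reading} is a superkey.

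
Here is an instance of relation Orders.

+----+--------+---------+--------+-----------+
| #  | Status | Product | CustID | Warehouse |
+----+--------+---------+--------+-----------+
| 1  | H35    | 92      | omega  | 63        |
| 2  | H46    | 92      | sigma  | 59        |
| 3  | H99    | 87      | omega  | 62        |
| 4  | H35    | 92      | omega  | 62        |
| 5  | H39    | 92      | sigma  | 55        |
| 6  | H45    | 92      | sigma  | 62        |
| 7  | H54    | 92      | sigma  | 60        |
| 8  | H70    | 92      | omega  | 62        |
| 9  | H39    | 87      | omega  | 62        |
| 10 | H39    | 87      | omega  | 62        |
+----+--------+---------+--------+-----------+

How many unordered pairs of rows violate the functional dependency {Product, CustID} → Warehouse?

(Product=92, CustID=omega): violating pairs (1,4), (1,8) — 2 pairs.
(Product=92, CustID=sigma): violating pairs (2,5), (2,6), (2,7), (5,6), (5,7), (6,7) — 6 pairs.
(Product=87, CustID=omega): all 3 rows agree on Warehouse — 0 pairs.

8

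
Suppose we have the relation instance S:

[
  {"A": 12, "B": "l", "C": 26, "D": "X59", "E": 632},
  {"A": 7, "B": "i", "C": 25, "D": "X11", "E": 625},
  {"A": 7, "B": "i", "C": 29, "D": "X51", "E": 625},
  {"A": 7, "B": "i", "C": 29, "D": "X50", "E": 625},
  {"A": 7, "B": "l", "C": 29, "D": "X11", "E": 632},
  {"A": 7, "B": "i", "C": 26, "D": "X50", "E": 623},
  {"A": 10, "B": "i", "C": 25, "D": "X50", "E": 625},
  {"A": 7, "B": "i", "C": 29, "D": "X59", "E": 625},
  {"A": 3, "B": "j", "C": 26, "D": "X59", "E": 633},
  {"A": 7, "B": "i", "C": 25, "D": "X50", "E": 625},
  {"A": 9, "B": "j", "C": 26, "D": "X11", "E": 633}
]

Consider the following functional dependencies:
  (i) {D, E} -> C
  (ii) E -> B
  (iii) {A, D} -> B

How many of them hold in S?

(i) {D, E} -> C: (D=X50, E=625): 3 rows → C takes values {29, 25} — violation — fails.
(ii) E -> B: every LHS value maps to a single RHS value — holds.
(iii) {A, D} -> B: (A=7, D=X11): 2 rows → B takes values {i, l} — violation — fails.
1 of the 3 dependencies holds.

1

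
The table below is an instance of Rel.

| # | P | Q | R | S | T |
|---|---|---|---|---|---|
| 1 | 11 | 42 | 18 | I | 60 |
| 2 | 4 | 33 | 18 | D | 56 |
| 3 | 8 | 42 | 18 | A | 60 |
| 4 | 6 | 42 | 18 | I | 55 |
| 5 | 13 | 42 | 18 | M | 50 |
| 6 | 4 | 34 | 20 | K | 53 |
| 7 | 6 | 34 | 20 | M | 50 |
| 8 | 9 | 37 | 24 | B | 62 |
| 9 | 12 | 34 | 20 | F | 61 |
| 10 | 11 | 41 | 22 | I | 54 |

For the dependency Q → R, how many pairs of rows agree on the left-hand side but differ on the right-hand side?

Q=42: all 4 rows agree on R — 0 pairs.
Q=34: all 3 rows agree on R — 0 pairs.

0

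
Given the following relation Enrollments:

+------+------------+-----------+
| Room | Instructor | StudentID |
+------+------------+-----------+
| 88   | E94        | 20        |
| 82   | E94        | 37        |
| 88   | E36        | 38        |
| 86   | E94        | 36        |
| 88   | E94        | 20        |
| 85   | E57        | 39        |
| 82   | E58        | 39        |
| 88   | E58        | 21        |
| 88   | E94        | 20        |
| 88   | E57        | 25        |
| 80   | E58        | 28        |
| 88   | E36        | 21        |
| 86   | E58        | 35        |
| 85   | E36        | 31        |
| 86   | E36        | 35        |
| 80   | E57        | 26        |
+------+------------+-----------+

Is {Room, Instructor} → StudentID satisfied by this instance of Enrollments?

No

(Room=88, Instructor=E94): 3 rows → StudentID = 20, 20, 20 ✓
(Room=82, Instructor=E94): 1 row → StudentID = 37 ✓
(Room=88, Instructor=E36): 2 rows → StudentID takes values {38, 21} — violation
(Room=86, Instructor=E94): 1 row → StudentID = 36 ✓
(Room=85, Instructor=E57): 1 row → StudentID = 39 ✓
(Room=82, Instructor=E58): 1 row → StudentID = 39 ✓
(Room=88, Instructor=E58): 1 row → StudentID = 21 ✓
(Room=88, Instructor=E57): 1 row → StudentID = 25 ✓
(Room=80, Instructor=E58): 1 row → StudentID = 28 ✓
(Room=86, Instructor=E58): 1 row → StudentID = 35 ✓
(Room=85, Instructor=E36): 1 row → StudentID = 31 ✓
(Room=86, Instructor=E36): 1 row → StudentID = 35 ✓
(Room=80, Instructor=E57): 1 row → StudentID = 26 ✓
Two rows agree on {Room, Instructor} but differ on StudentID, so {Room, Instructor} → StudentID does not hold.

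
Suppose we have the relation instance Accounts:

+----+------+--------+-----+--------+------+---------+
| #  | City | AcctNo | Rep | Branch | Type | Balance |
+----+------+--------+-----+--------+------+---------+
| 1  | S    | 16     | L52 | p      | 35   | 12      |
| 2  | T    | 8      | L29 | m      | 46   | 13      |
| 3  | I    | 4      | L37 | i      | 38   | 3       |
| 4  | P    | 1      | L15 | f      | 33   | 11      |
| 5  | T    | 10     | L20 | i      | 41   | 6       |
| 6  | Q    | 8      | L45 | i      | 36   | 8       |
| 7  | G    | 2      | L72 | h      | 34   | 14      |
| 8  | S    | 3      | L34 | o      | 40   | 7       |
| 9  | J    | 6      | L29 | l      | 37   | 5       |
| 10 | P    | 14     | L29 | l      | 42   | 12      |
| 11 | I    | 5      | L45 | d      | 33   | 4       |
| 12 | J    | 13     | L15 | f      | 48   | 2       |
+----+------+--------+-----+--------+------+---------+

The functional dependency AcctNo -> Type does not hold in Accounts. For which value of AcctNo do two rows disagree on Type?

8

AcctNo=16: row 1 → Type = 35 ✓
AcctNo=8: rows 2, 6 → Type takes values {46, 36} — violation
AcctNo=4: row 3 → Type = 38 ✓
AcctNo=1: row 4 → Type = 33 ✓
AcctNo=10: row 5 → Type = 41 ✓
AcctNo=2: row 7 → Type = 34 ✓
AcctNo=3: row 8 → Type = 40 ✓
AcctNo=6: row 9 → Type = 37 ✓
AcctNo=14: row 10 → Type = 42 ✓
AcctNo=5: row 11 → Type = 33 ✓
AcctNo=13: row 12 → Type = 48 ✓
The only AcctNo value with inconsistent Type is AcctNo=8.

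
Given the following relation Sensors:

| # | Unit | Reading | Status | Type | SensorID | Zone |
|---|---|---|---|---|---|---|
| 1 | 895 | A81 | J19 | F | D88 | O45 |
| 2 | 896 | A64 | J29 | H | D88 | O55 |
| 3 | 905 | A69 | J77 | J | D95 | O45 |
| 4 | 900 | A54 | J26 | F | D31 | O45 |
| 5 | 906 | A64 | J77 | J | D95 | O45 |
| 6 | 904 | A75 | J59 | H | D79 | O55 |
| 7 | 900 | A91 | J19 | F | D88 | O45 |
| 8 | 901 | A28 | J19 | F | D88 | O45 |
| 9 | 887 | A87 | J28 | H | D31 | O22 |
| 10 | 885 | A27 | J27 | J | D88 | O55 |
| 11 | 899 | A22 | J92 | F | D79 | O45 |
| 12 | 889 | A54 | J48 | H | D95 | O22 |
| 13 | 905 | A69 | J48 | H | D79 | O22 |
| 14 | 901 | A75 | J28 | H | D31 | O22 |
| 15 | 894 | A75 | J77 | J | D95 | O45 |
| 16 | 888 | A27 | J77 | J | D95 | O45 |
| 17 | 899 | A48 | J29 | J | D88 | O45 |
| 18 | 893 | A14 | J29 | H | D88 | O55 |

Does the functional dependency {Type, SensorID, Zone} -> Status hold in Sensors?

Yes

(Type=F, SensorID=D88, Zone=O45): rows 1, 7, 8 → Status = J19, J19, J19 ✓
(Type=H, SensorID=D88, Zone=O55): rows 2, 18 → Status = J29, J29 ✓
(Type=J, SensorID=D95, Zone=O45): rows 3, 5, 15, 16 → Status = J77, J77, J77, J77 ✓
(Type=F, SensorID=D31, Zone=O45): row 4 → Status = J26 ✓
(Type=H, SensorID=D79, Zone=O55): row 6 → Status = J59 ✓
(Type=H, SensorID=D31, Zone=O22): rows 9, 14 → Status = J28, J28 ✓
(Type=J, SensorID=D88, Zone=O55): row 10 → Status = J27 ✓
(Type=F, SensorID=D79, Zone=O45): row 11 → Status = J92 ✓
(Type=H, SensorID=D95, Zone=O22): row 12 → Status = J48 ✓
(Type=H, SensorID=D79, Zone=O22): row 13 → Status = J48 ✓
(Type=J, SensorID=D88, Zone=O45): row 17 → Status = J29 ✓
Every {Type, SensorID, Zone} value is associated with a single Status value, so {Type, SensorID, Zone} -> Status holds.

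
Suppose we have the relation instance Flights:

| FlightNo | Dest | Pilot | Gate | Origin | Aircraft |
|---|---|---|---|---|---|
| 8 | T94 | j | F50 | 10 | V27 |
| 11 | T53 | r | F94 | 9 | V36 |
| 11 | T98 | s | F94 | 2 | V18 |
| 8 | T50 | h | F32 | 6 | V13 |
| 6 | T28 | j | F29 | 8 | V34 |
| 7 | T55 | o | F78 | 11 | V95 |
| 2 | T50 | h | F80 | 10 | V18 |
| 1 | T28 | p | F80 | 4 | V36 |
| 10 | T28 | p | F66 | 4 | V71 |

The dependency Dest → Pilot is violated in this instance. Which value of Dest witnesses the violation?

T28

Dest=T94: 1 row → Pilot = j ✓
Dest=T53: 1 row → Pilot = r ✓
Dest=T98: 1 row → Pilot = s ✓
Dest=T50: 2 rows → Pilot = h, h ✓
Dest=T28: 3 rows → Pilot takes values {j, p} — violation
Dest=T55: 1 row → Pilot = o ✓
The only Dest value with inconsistent Pilot is Dest=T28.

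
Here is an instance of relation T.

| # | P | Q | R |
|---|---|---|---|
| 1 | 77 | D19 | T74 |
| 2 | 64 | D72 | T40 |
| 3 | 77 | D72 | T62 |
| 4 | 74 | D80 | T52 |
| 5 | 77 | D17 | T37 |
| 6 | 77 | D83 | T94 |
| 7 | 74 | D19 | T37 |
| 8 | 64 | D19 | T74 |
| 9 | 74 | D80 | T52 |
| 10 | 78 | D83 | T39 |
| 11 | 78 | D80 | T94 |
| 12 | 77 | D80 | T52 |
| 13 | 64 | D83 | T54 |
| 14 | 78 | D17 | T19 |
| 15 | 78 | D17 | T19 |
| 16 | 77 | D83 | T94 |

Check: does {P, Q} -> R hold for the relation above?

Yes

(P=77, Q=D19): row 1 → R = T74 ✓
(P=64, Q=D72): row 2 → R = T40 ✓
(P=77, Q=D72): row 3 → R = T62 ✓
(P=74, Q=D80): rows 4, 9 → R = T52, T52 ✓
(P=77, Q=D17): row 5 → R = T37 ✓
(P=77, Q=D83): rows 6, 16 → R = T94, T94 ✓
(P=74, Q=D19): row 7 → R = T37 ✓
(P=64, Q=D19): row 8 → R = T74 ✓
(P=78, Q=D83): row 10 → R = T39 ✓
(P=78, Q=D80): row 11 → R = T94 ✓
(P=77, Q=D80): row 12 → R = T52 ✓
(P=64, Q=D83): row 13 → R = T54 ✓
(P=78, Q=D17): rows 14, 15 → R = T19, T19 ✓
Every {P, Q} value is associated with a single R value, so {P, Q} -> R holds.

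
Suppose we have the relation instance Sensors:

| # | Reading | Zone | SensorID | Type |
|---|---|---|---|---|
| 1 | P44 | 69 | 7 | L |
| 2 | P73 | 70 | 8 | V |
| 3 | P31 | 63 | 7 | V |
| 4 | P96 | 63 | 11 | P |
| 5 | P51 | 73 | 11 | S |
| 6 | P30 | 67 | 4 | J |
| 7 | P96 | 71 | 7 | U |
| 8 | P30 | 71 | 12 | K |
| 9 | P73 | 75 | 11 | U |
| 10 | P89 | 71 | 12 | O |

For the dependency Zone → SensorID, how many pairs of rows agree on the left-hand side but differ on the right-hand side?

Zone=63: violating pairs (3,4) — 1 pair.
Zone=71: violating pairs (7,8), (7,10) — 2 pairs.

3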